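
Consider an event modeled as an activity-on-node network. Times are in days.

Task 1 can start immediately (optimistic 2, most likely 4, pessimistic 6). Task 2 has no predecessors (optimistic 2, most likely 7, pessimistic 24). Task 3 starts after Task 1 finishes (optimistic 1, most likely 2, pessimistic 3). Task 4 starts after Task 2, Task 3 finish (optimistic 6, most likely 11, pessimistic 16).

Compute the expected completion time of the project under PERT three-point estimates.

20 days

te_Task 1 = (2 + 4·4 + 6)/6 = 24/6 = 4
te_Task 2 = (2 + 4·7 + 24)/6 = 54/6 = 9
te_Task 3 = (1 + 4·2 + 3)/6 = 12/6 = 2
te_Task 4 = (6 + 4·11 + 16)/6 = 66/6 = 11

Forward pass:
ES_Task 1 = 0; EF_Task 1 = 4
ES_Task 2 = 0; EF_Task 2 = 9
ES_Task 3 = 4; EF_Task 3 = 4+2 = 6
ES_Task 4 = max(EF_Task 2=9, EF_Task 3=6) = 9; EF_Task 4 = 9+11 = 20
Expected project duration μ = 20 days. Critical path: Task 2 → Task 4.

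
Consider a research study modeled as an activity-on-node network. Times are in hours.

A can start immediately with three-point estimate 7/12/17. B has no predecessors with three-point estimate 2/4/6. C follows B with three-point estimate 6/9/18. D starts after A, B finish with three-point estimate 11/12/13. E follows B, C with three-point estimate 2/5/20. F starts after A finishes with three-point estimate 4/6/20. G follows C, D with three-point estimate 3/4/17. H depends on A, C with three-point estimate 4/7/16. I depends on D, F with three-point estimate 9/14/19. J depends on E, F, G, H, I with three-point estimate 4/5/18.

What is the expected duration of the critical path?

te_A = (7 + 4·12 + 17)/6 = 72/6 = 12
te_B = (2 + 4·4 + 6)/6 = 24/6 = 4
te_C = (6 + 4·9 + 18)/6 = 60/6 = 10
te_D = (11 + 4·12 + 13)/6 = 72/6 = 12
te_E = (2 + 4·5 + 20)/6 = 42/6 = 7
te_F = (4 + 4·6 + 20)/6 = 48/6 = 8
te_G = (3 + 4·4 + 17)/6 = 36/6 = 6
te_H = (4 + 4·7 + 16)/6 = 48/6 = 8
te_I = (9 + 4·14 + 19)/6 = 84/6 = 14
te_J = (4 + 4·5 + 18)/6 = 42/6 = 7

Forward pass:
ES_A = 0; EF_A = 12
ES_B = 0; EF_B = 4
ES_C = 4; EF_C = 4+10 = 14
ES_D = max(EF_A=12, EF_B=4) = 12; EF_D = 12+12 = 24
ES_E = max(EF_B=4, EF_C=14) = 14; EF_E = 14+7 = 21
ES_F = 12; EF_F = 12+8 = 20
ES_G = max(EF_C=14, EF_D=24) = 24; EF_G = 24+6 = 30
ES_H = max(EF_A=12, EF_C=14) = 14; EF_H = 14+8 = 22
ES_I = max(EF_D=24, EF_F=20) = 24; EF_I = 24+14 = 38
ES_J = max(EF_E=21, EF_F=20, EF_G=30, EF_H=22, EF_I=38) = 38; EF_J = 38+7 = 45
Expected project duration μ = 45 hours. Critical path: A → D → I → J.

45 hours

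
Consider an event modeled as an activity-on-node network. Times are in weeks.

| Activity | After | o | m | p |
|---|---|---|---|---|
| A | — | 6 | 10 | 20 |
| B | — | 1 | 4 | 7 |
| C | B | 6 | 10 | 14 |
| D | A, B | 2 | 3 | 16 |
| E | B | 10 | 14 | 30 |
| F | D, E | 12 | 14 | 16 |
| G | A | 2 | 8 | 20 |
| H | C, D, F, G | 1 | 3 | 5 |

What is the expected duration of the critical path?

37 weeks

te_A = (6 + 4·10 + 20)/6 = 66/6 = 11
te_B = (1 + 4·4 + 7)/6 = 24/6 = 4
te_C = (6 + 4·10 + 14)/6 = 60/6 = 10
te_D = (2 + 4·3 + 16)/6 = 30/6 = 5
te_E = (10 + 4·14 + 30)/6 = 96/6 = 16
te_F = (12 + 4·14 + 16)/6 = 84/6 = 14
te_G = (2 + 4·8 + 20)/6 = 54/6 = 9
te_H = (1 + 4·3 + 5)/6 = 18/6 = 3

Forward pass:
ES_A = 0; EF_A = 11
ES_B = 0; EF_B = 4
ES_C = 4; EF_C = 4+10 = 14
ES_D = max(EF_A=11, EF_B=4) = 11; EF_D = 11+5 = 16
ES_E = 4; EF_E = 4+16 = 20
ES_F = max(EF_D=16, EF_E=20) = 20; EF_F = 20+14 = 34
ES_G = 11; EF_G = 11+9 = 20
ES_H = max(EF_C=14, EF_D=16, EF_F=34, EF_G=20) = 34; EF_H = 34+3 = 37
Expected project duration μ = 37 weeks. Critical path: B → E → F → H.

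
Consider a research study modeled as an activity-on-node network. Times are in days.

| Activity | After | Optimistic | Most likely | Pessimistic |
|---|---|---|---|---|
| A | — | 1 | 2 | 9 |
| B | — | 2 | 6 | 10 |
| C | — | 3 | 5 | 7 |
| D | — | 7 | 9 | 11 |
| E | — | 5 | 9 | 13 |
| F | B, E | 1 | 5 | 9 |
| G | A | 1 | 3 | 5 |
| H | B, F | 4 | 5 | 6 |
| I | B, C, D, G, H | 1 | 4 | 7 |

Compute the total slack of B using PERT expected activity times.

3 days

te_A = (1 + 4·2 + 9)/6 = 18/6 = 3
te_B = (2 + 4·6 + 10)/6 = 36/6 = 6
te_C = (3 + 4·5 + 7)/6 = 30/6 = 5
te_D = (7 + 4·9 + 11)/6 = 54/6 = 9
te_E = (5 + 4·9 + 13)/6 = 54/6 = 9
te_F = (1 + 4·5 + 9)/6 = 30/6 = 5
te_G = (1 + 4·3 + 5)/6 = 18/6 = 3
te_H = (4 + 4·5 + 6)/6 = 30/6 = 5
te_I = (1 + 4·4 + 7)/6 = 24/6 = 4

Forward pass:
ES_A = 0; EF_A = 3
ES_B = 0; EF_B = 6
ES_C = 0; EF_C = 5
ES_D = 0; EF_D = 9
ES_E = 0; EF_E = 9
ES_F = max(EF_B=6, EF_E=9) = 9; EF_F = 9+5 = 14
ES_G = 3; EF_G = 3+3 = 6
ES_H = max(EF_B=6, EF_F=14) = 14; EF_H = 14+5 = 19
ES_I = max(EF_B=6, EF_C=5, EF_D=9, EF_G=6, EF_H=19) = 19; EF_I = 19+4 = 23
Expected project duration μ = 23 days. Critical path: E → F → H → I.

Backward pass:
LF_I = 23; LS_I = 23−4 = 19
LF_H = LS_I = 19; LS_H = 19−5 = 14
LF_G = LS_I = 19; LS_G = 19−3 = 16
LF_F = LS_H = 14; LS_F = 14−5 = 9
LF_E = LS_F = 9; LS_E = 9−9 = 0
LF_D = LS_I = 19; LS_D = 19−9 = 10
LF_C = LS_I = 19; LS_C = 19−5 = 14
LF_B = min(LS_F=9, LS_H=14, LS_I=19) = 9; LS_B = 9−6 = 3
LF_A = LS_G = 16; LS_A = 16−3 = 13
Slack_B = LS_B − ES_B = 3 − 0 = 3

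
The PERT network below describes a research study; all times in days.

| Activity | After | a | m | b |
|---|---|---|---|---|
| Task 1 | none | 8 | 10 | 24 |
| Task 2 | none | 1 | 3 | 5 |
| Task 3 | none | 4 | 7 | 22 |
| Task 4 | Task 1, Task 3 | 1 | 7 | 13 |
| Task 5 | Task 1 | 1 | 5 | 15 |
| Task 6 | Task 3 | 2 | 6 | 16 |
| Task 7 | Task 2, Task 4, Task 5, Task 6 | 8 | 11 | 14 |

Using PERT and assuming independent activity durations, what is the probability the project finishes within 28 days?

te_Task 1 = (8 + 4·10 + 24)/6 = 72/6 = 12; σ²_Task 1 = ((24−8)/6)² = 7.111
te_Task 2 = (1 + 4·3 + 5)/6 = 18/6 = 3; σ²_Task 2 = ((5−1)/6)² = 0.444
te_Task 3 = (4 + 4·7 + 22)/6 = 54/6 = 9; σ²_Task 3 = ((22−4)/6)² = 9.000
te_Task 4 = (1 + 4·7 + 13)/6 = 42/6 = 7; σ²_Task 4 = ((13−1)/6)² = 4.000
te_Task 5 = (1 + 4·5 + 15)/6 = 36/6 = 6; σ²_Task 5 = ((15−1)/6)² = 5.444
te_Task 6 = (2 + 4·6 + 16)/6 = 42/6 = 7; σ²_Task 6 = ((16−2)/6)² = 5.444
te_Task 7 = (8 + 4·11 + 14)/6 = 66/6 = 11; σ²_Task 7 = ((14−8)/6)² = 1.000

Forward pass:
ES_Task 1 = 0; EF_Task 1 = 12
ES_Task 2 = 0; EF_Task 2 = 3
ES_Task 3 = 0; EF_Task 3 = 9
ES_Task 4 = max(EF_Task 1=12, EF_Task 3=9) = 12; EF_Task 4 = 12+7 = 19
ES_Task 5 = 12; EF_Task 5 = 12+6 = 18
ES_Task 6 = 9; EF_Task 6 = 9+7 = 16
ES_Task 7 = max(EF_Task 2=3, EF_Task 4=19, EF_Task 5=18, EF_Task 6=16) = 19; EF_Task 7 = 19+11 = 30
Expected project duration μ = 30 days. Critical path: Task 1 → Task 4 → Task 7.

Variance along critical path = 7.111 + 4.000 + 1.000 = 12.111; σ = √12.111 = 3.480 days.
Z = (28 − 30) / 3.480 = -0.575
P(T ≤ 28) = Φ(-0.575) ≈ 0.283

0.283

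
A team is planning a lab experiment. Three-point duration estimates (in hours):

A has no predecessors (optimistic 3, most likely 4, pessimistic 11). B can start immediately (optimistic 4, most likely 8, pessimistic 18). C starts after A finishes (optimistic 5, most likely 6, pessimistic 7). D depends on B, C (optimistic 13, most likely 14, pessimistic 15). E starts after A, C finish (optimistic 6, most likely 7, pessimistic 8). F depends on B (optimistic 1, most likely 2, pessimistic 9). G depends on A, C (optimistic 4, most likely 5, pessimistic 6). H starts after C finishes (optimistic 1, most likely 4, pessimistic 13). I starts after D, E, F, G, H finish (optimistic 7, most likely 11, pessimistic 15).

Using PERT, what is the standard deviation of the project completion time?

1.94 hours

te_A = (3 + 4·4 + 11)/6 = 30/6 = 5; σ²_A = ((11−3)/6)² = 1.778
te_B = (4 + 4·8 + 18)/6 = 54/6 = 9; σ²_B = ((18−4)/6)² = 5.444
te_C = (5 + 4·6 + 7)/6 = 36/6 = 6; σ²_C = ((7−5)/6)² = 0.111
te_D = (13 + 4·14 + 15)/6 = 84/6 = 14; σ²_D = ((15−13)/6)² = 0.111
te_E = (6 + 4·7 + 8)/6 = 42/6 = 7; σ²_E = ((8−6)/6)² = 0.111
te_F = (1 + 4·2 + 9)/6 = 18/6 = 3; σ²_F = ((9−1)/6)² = 1.778
te_G = (4 + 4·5 + 6)/6 = 30/6 = 5; σ²_G = ((6−4)/6)² = 0.111
te_H = (1 + 4·4 + 13)/6 = 30/6 = 5; σ²_H = ((13−1)/6)² = 4.000
te_I = (7 + 4·11 + 15)/6 = 66/6 = 11; σ²_I = ((15−7)/6)² = 1.778

Forward pass:
ES_A = 0; EF_A = 5
ES_B = 0; EF_B = 9
ES_C = 5; EF_C = 5+6 = 11
ES_D = max(EF_B=9, EF_C=11) = 11; EF_D = 11+14 = 25
ES_E = max(EF_A=5, EF_C=11) = 11; EF_E = 11+7 = 18
ES_F = 9; EF_F = 9+3 = 12
ES_G = max(EF_A=5, EF_C=11) = 11; EF_G = 11+5 = 16
ES_H = 11; EF_H = 11+5 = 16
ES_I = max(EF_D=25, EF_E=18, EF_F=12, EF_G=16, EF_H=16) = 25; EF_I = 25+11 = 36
Expected project duration μ = 36 hours. Critical path: A → C → D → I.

Variance along critical path = 1.778 + 0.111 + 0.111 + 1.778 = 3.778
σ = √3.778 = 1.944 hours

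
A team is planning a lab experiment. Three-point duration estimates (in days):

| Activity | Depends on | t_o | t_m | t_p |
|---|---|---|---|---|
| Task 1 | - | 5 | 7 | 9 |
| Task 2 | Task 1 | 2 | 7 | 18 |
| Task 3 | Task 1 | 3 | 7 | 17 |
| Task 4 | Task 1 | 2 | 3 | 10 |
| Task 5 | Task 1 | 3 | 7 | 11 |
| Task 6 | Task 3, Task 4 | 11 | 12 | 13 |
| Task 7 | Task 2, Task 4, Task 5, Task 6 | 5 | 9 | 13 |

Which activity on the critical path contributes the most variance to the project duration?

te_Task 1 = (5 + 4·7 + 9)/6 = 42/6 = 7; σ²_Task 1 = ((9−5)/6)² = 0.444
te_Task 2 = (2 + 4·7 + 18)/6 = 48/6 = 8; σ²_Task 2 = ((18−2)/6)² = 7.111
te_Task 3 = (3 + 4·7 + 17)/6 = 48/6 = 8; σ²_Task 3 = ((17−3)/6)² = 5.444
te_Task 4 = (2 + 4·3 + 10)/6 = 24/6 = 4; σ²_Task 4 = ((10−2)/6)² = 1.778
te_Task 5 = (3 + 4·7 + 11)/6 = 42/6 = 7; σ²_Task 5 = ((11−3)/6)² = 1.778
te_Task 6 = (11 + 4·12 + 13)/6 = 72/6 = 12; σ²_Task 6 = ((13−11)/6)² = 0.111
te_Task 7 = (5 + 4·9 + 13)/6 = 54/6 = 9; σ²_Task 7 = ((13−5)/6)² = 1.778

Forward pass:
ES_Task 1 = 0; EF_Task 1 = 7
ES_Task 2 = 7; EF_Task 2 = 7+8 = 15
ES_Task 3 = 7; EF_Task 3 = 7+8 = 15
ES_Task 4 = 7; EF_Task 4 = 7+4 = 11
ES_Task 5 = 7; EF_Task 5 = 7+7 = 14
ES_Task 6 = max(EF_Task 3=15, EF_Task 4=11) = 15; EF_Task 6 = 15+12 = 27
ES_Task 7 = max(EF_Task 2=15, EF_Task 4=11, EF_Task 5=14, EF_Task 6=27) = 27; EF_Task 7 = 27+9 = 36
Expected project duration μ = 36 days. Critical path: Task 1 → Task 3 → Task 6 → Task 7.

Variances on critical path: σ²_Task 1=0.444, σ²_Task 3=5.444, σ²_Task 6=0.111, σ²_Task 7=1.778.
Largest is σ²_Task 3 = 5.444.

Task 3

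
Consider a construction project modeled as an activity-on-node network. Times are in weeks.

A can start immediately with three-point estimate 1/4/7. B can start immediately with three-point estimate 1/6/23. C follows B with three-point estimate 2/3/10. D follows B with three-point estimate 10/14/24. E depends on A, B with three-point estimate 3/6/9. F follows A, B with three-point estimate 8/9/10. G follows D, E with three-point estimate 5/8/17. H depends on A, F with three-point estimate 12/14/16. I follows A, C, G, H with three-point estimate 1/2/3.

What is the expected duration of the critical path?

te_A = (1 + 4·4 + 7)/6 = 24/6 = 4
te_B = (1 + 4·6 + 23)/6 = 48/6 = 8
te_C = (2 + 4·3 + 10)/6 = 24/6 = 4
te_D = (10 + 4·14 + 24)/6 = 90/6 = 15
te_E = (3 + 4·6 + 9)/6 = 36/6 = 6
te_F = (8 + 4·9 + 10)/6 = 54/6 = 9
te_G = (5 + 4·8 + 17)/6 = 54/6 = 9
te_H = (12 + 4·14 + 16)/6 = 84/6 = 14
te_I = (1 + 4·2 + 3)/6 = 12/6 = 2

Forward pass:
ES_A = 0; EF_A = 4
ES_B = 0; EF_B = 8
ES_C = 8; EF_C = 8+4 = 12
ES_D = 8; EF_D = 8+15 = 23
ES_E = max(EF_A=4, EF_B=8) = 8; EF_E = 8+6 = 14
ES_F = max(EF_A=4, EF_B=8) = 8; EF_F = 8+9 = 17
ES_G = max(EF_D=23, EF_E=14) = 23; EF_G = 23+9 = 32
ES_H = max(EF_A=4, EF_F=17) = 17; EF_H = 17+14 = 31
ES_I = max(EF_A=4, EF_C=12, EF_G=32, EF_H=31) = 32; EF_I = 32+2 = 34
Expected project duration μ = 34 weeks. Critical path: B → D → G → I.

34 weeks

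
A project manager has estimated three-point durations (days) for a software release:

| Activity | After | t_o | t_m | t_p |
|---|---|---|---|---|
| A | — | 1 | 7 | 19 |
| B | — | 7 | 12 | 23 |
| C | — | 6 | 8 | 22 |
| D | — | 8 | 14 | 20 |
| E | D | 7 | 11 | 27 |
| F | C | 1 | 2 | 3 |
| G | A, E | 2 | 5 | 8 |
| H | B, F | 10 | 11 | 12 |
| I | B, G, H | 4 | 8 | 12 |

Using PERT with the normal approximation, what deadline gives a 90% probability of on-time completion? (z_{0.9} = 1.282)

te_A = (1 + 4·7 + 19)/6 = 48/6 = 8; σ²_A = ((19−1)/6)² = 9.000
te_B = (7 + 4·12 + 23)/6 = 78/6 = 13; σ²_B = ((23−7)/6)² = 7.111
te_C = (6 + 4·8 + 22)/6 = 60/6 = 10; σ²_C = ((22−6)/6)² = 7.111
te_D = (8 + 4·14 + 20)/6 = 84/6 = 14; σ²_D = ((20−8)/6)² = 4.000
te_E = (7 + 4·11 + 27)/6 = 78/6 = 13; σ²_E = ((27−7)/6)² = 11.111
te_F = (1 + 4·2 + 3)/6 = 12/6 = 2; σ²_F = ((3−1)/6)² = 0.111
te_G = (2 + 4·5 + 8)/6 = 30/6 = 5; σ²_G = ((8−2)/6)² = 1.000
te_H = (10 + 4·11 + 12)/6 = 66/6 = 11; σ²_H = ((12−10)/6)² = 0.111
te_I = (4 + 4·8 + 12)/6 = 48/6 = 8; σ²_I = ((12−4)/6)² = 1.778

Forward pass:
ES_A = 0; EF_A = 8
ES_B = 0; EF_B = 13
ES_C = 0; EF_C = 10
ES_D = 0; EF_D = 14
ES_E = 14; EF_E = 14+13 = 27
ES_F = 10; EF_F = 10+2 = 12
ES_G = max(EF_A=8, EF_E=27) = 27; EF_G = 27+5 = 32
ES_H = max(EF_B=13, EF_F=12) = 13; EF_H = 13+11 = 24
ES_I = max(EF_B=13, EF_G=32, EF_H=24) = 32; EF_I = 32+8 = 40
Expected project duration μ = 40 days. Critical path: D → E → G → I.

Variance along critical path = 4.000 + 11.111 + 1.000 + 1.778 = 17.889; σ = 4.230 days.
D = μ + z·σ = 40 + 1.282·4.230 = 45.4 days

45.4 days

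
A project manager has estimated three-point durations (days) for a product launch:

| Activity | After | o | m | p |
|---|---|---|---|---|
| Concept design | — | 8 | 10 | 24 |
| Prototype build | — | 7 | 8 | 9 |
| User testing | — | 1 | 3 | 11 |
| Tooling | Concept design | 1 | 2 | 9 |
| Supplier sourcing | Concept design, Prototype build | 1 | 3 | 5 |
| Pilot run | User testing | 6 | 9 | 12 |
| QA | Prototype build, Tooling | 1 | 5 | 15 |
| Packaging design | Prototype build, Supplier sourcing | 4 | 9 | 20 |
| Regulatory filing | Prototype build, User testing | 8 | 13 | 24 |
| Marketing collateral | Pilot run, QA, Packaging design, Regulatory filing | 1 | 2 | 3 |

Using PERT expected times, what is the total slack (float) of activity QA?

4 days

te_Concept design = (8 + 4·10 + 24)/6 = 72/6 = 12
te_Prototype build = (7 + 4·8 + 9)/6 = 48/6 = 8
te_User testing = (1 + 4·3 + 11)/6 = 24/6 = 4
te_Tooling = (1 + 4·2 + 9)/6 = 18/6 = 3
te_Supplier sourcing = (1 + 4·3 + 5)/6 = 18/6 = 3
te_Pilot run = (6 + 4·9 + 12)/6 = 54/6 = 9
te_QA = (1 + 4·5 + 15)/6 = 36/6 = 6
te_Packaging design = (4 + 4·9 + 20)/6 = 60/6 = 10
te_Regulatory filing = (8 + 4·13 + 24)/6 = 84/6 = 14
te_Marketing collateral = (1 + 4·2 + 3)/6 = 12/6 = 2

Forward pass:
ES_Concept design = 0; EF_Concept design = 12
ES_Prototype build = 0; EF_Prototype build = 8
ES_User testing = 0; EF_User testing = 4
ES_Tooling = 12; EF_Tooling = 12+3 = 15
ES_Supplier sourcing = max(EF_Concept design=12, EF_Prototype build=8) = 12; EF_Supplier sourcing = 12+3 = 15
ES_Pilot run = 4; EF_Pilot run = 4+9 = 13
ES_QA = max(EF_Prototype build=8, EF_Tooling=15) = 15; EF_QA = 15+6 = 21
ES_Packaging design = max(EF_Prototype build=8, EF_Supplier sourcing=15) = 15; EF_Packaging design = 15+10 = 25
ES_Regulatory filing = max(EF_Prototype build=8, EF_User testing=4) = 8; EF_Regulatory filing = 8+14 = 22
ES_Marketing collateral = max(EF_Pilot run=13, EF_QA=21, EF_Packaging design=25, EF_Regulatory filing=22) = 25; EF_Marketing collateral = 25+2 = 27
Expected project duration μ = 27 days. Critical path: Concept design → Supplier sourcing → Packaging design → Marketing collateral.

Backward pass:
LF_Marketing collateral = 27; LS_Marketing collateral = 27−2 = 25
LF_Regulatory filing = LS_Marketing collateral = 25; LS_Regulatory filing = 25−14 = 11
LF_Packaging design = LS_Marketing collateral = 25; LS_Packaging design = 25−10 = 15
LF_QA = LS_Marketing collateral = 25; LS_QA = 25−6 = 19
LF_Pilot run = LS_Marketing collateral = 25; LS_Pilot run = 25−9 = 16
LF_Supplier sourcing = LS_Packaging design = 15; LS_Supplier sourcing = 15−3 = 12
LF_Tooling = LS_QA = 19; LS_Tooling = 19−3 = 16
LF_User testing = min(LS_Pilot run=16, LS_Regulatory filing=11) = 11; LS_User testing = 11−4 = 7
LF_Prototype build = min(LS_Supplier sourcing=12, LS_QA=19, LS_Packaging design=15, LS_Regulatory filing=11) = 11; LS_Prototype build = 11−8 = 3
LF_Concept design = min(LS_Tooling=16, LS_Supplier sourcing=12) = 12; LS_Concept design = 12−12 = 0
Slack_QA = LS_QA − ES_QA = 19 − 15 = 4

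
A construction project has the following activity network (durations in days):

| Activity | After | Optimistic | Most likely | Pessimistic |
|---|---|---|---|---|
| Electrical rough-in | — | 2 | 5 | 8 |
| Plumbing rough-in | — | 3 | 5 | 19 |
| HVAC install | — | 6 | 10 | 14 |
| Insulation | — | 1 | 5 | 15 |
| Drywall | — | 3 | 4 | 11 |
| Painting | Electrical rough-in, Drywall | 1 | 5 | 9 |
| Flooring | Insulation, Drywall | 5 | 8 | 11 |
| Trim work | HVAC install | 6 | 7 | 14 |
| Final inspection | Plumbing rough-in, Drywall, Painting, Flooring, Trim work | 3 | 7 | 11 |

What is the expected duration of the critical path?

25 days

te_Electrical rough-in = (2 + 4·5 + 8)/6 = 30/6 = 5
te_Plumbing rough-in = (3 + 4·5 + 19)/6 = 42/6 = 7
te_HVAC install = (6 + 4·10 + 14)/6 = 60/6 = 10
te_Insulation = (1 + 4·5 + 15)/6 = 36/6 = 6
te_Drywall = (3 + 4·4 + 11)/6 = 30/6 = 5
te_Painting = (1 + 4·5 + 9)/6 = 30/6 = 5
te_Flooring = (5 + 4·8 + 11)/6 = 48/6 = 8
te_Trim work = (6 + 4·7 + 14)/6 = 48/6 = 8
te_Final inspection = (3 + 4·7 + 11)/6 = 42/6 = 7

Forward pass:
ES_Electrical rough-in = 0; EF_Electrical rough-in = 5
ES_Plumbing rough-in = 0; EF_Plumbing rough-in = 7
ES_HVAC install = 0; EF_HVAC install = 10
ES_Insulation = 0; EF_Insulation = 6
ES_Drywall = 0; EF_Drywall = 5
ES_Painting = max(EF_Electrical rough-in=5, EF_Drywall=5) = 5; EF_Painting = 5+5 = 10
ES_Flooring = max(EF_Insulation=6, EF_Drywall=5) = 6; EF_Flooring = 6+8 = 14
ES_Trim work = 10; EF_Trim work = 10+8 = 18
ES_Final inspection = max(EF_Plumbing rough-in=7, EF_Drywall=5, EF_Painting=10, EF_Flooring=14, EF_Trim work=18) = 18; EF_Final inspection = 18+7 = 25
Expected project duration μ = 25 days. Critical path: HVAC install → Trim work → Final inspection.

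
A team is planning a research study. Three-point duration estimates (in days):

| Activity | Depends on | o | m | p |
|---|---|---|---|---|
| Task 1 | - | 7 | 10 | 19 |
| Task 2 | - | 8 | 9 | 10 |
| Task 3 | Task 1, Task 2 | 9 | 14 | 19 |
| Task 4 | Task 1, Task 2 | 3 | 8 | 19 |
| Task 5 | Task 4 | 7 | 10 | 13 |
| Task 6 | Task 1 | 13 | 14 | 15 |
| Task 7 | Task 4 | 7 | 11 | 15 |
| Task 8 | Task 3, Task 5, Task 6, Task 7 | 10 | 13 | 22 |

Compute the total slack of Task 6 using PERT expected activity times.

6 days

te_Task 1 = (7 + 4·10 + 19)/6 = 66/6 = 11
te_Task 2 = (8 + 4·9 + 10)/6 = 54/6 = 9
te_Task 3 = (9 + 4·14 + 19)/6 = 84/6 = 14
te_Task 4 = (3 + 4·8 + 19)/6 = 54/6 = 9
te_Task 5 = (7 + 4·10 + 13)/6 = 60/6 = 10
te_Task 6 = (13 + 4·14 + 15)/6 = 84/6 = 14
te_Task 7 = (7 + 4·11 + 15)/6 = 66/6 = 11
te_Task 8 = (10 + 4·13 + 22)/6 = 84/6 = 14

Forward pass:
ES_Task 1 = 0; EF_Task 1 = 11
ES_Task 2 = 0; EF_Task 2 = 9
ES_Task 3 = max(EF_Task 1=11, EF_Task 2=9) = 11; EF_Task 3 = 11+14 = 25
ES_Task 4 = max(EF_Task 1=11, EF_Task 2=9) = 11; EF_Task 4 = 11+9 = 20
ES_Task 5 = 20; EF_Task 5 = 20+10 = 30
ES_Task 6 = 11; EF_Task 6 = 11+14 = 25
ES_Task 7 = 20; EF_Task 7 = 20+11 = 31
ES_Task 8 = max(EF_Task 3=25, EF_Task 5=30, EF_Task 6=25, EF_Task 7=31) = 31; EF_Task 8 = 31+14 = 45
Expected project duration μ = 45 days. Critical path: Task 1 → Task 4 → Task 7 → Task 8.

Backward pass:
LF_Task 8 = 45; LS_Task 8 = 45−14 = 31
LF_Task 7 = LS_Task 8 = 31; LS_Task 7 = 31−11 = 20
LF_Task 6 = LS_Task 8 = 31; LS_Task 6 = 31−14 = 17
LF_Task 5 = LS_Task 8 = 31; LS_Task 5 = 31−10 = 21
LF_Task 4 = min(LS_Task 5=21, LS_Task 7=20) = 20; LS_Task 4 = 20−9 = 11
LF_Task 3 = LS_Task 8 = 31; LS_Task 3 = 31−14 = 17
LF_Task 2 = min(LS_Task 3=17, LS_Task 4=11) = 11; LS_Task 2 = 11−9 = 2
LF_Task 1 = min(LS_Task 3=17, LS_Task 4=11, LS_Task 6=17) = 11; LS_Task 1 = 11−11 = 0
Slack_Task 6 = LS_Task 6 − ES_Task 6 = 17 − 11 = 6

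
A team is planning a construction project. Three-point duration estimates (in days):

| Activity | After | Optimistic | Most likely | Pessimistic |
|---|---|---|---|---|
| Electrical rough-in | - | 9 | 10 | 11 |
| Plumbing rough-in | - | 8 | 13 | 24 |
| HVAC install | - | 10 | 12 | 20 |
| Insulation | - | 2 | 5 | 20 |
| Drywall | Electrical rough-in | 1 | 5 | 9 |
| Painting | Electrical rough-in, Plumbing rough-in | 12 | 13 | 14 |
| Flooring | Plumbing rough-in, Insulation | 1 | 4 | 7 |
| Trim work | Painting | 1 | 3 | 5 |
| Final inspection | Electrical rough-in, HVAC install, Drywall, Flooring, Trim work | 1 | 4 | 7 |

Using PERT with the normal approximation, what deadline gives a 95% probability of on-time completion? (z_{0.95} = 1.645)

te_Electrical rough-in = (9 + 4·10 + 11)/6 = 60/6 = 10; σ²_Electrical rough-in = ((11−9)/6)² = 0.111
te_Plumbing rough-in = (8 + 4·13 + 24)/6 = 84/6 = 14; σ²_Plumbing rough-in = ((24−8)/6)² = 7.111
te_HVAC install = (10 + 4·12 + 20)/6 = 78/6 = 13; σ²_HVAC install = ((20−10)/6)² = 2.778
te_Insulation = (2 + 4·5 + 20)/6 = 42/6 = 7; σ²_Insulation = ((20−2)/6)² = 9.000
te_Drywall = (1 + 4·5 + 9)/6 = 30/6 = 5; σ²_Drywall = ((9−1)/6)² = 1.778
te_Painting = (12 + 4·13 + 14)/6 = 78/6 = 13; σ²_Painting = ((14−12)/6)² = 0.111
te_Flooring = (1 + 4·4 + 7)/6 = 24/6 = 4; σ²_Flooring = ((7−1)/6)² = 1.000
te_Trim work = (1 + 4·3 + 5)/6 = 18/6 = 3; σ²_Trim work = ((5−1)/6)² = 0.444
te_Final inspection = (1 + 4·4 + 7)/6 = 24/6 = 4; σ²_Final inspection = ((7−1)/6)² = 1.000

Forward pass:
ES_Electrical rough-in = 0; EF_Electrical rough-in = 10
ES_Plumbing rough-in = 0; EF_Plumbing rough-in = 14
ES_HVAC install = 0; EF_HVAC install = 13
ES_Insulation = 0; EF_Insulation = 7
ES_Drywall = 10; EF_Drywall = 10+5 = 15
ES_Painting = max(EF_Electrical rough-in=10, EF_Plumbing rough-in=14) = 14; EF_Painting = 14+13 = 27
ES_Flooring = max(EF_Plumbing rough-in=14, EF_Insulation=7) = 14; EF_Flooring = 14+4 = 18
ES_Trim work = 27; EF_Trim work = 27+3 = 30
ES_Final inspection = max(EF_Electrical rough-in=10, EF_HVAC install=13, EF_Drywall=15, EF_Flooring=18, EF_Trim work=30) = 30; EF_Final inspection = 30+4 = 34
Expected project duration μ = 34 days. Critical path: Plumbing rough-in → Painting → Trim work → Final inspection.

Variance along critical path = 7.111 + 0.111 + 0.444 + 1.000 = 8.667; σ = 2.944 days.
D = μ + z·σ = 34 + 1.645·2.944 = 38.8 days

38.8 days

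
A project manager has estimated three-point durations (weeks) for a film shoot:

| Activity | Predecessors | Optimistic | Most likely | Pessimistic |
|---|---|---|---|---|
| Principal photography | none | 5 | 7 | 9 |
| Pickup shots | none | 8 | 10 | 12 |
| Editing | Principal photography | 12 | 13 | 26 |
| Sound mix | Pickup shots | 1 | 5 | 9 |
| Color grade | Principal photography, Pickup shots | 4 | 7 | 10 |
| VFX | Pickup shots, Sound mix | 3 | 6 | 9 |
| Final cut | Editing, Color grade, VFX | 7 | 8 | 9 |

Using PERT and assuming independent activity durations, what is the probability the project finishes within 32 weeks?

0.793

te_Principal photography = (5 + 4·7 + 9)/6 = 42/6 = 7; σ²_Principal photography = ((9−5)/6)² = 0.444
te_Pickup shots = (8 + 4·10 + 12)/6 = 60/6 = 10; σ²_Pickup shots = ((12−8)/6)² = 0.444
te_Editing = (12 + 4·13 + 26)/6 = 90/6 = 15; σ²_Editing = ((26−12)/6)² = 5.444
te_Sound mix = (1 + 4·5 + 9)/6 = 30/6 = 5; σ²_Sound mix = ((9−1)/6)² = 1.778
te_Color grade = (4 + 4·7 + 10)/6 = 42/6 = 7; σ²_Color grade = ((10−4)/6)² = 1.000
te_VFX = (3 + 4·6 + 9)/6 = 36/6 = 6; σ²_VFX = ((9−3)/6)² = 1.000
te_Final cut = (7 + 4·8 + 9)/6 = 48/6 = 8; σ²_Final cut = ((9−7)/6)² = 0.111

Forward pass:
ES_Principal photography = 0; EF_Principal photography = 7
ES_Pickup shots = 0; EF_Pickup shots = 10
ES_Editing = 7; EF_Editing = 7+15 = 22
ES_Sound mix = 10; EF_Sound mix = 10+5 = 15
ES_Color grade = max(EF_Principal photography=7, EF_Pickup shots=10) = 10; EF_Color grade = 10+7 = 17
ES_VFX = max(EF_Pickup shots=10, EF_Sound mix=15) = 15; EF_VFX = 15+6 = 21
ES_Final cut = max(EF_Editing=22, EF_Color grade=17, EF_VFX=21) = 22; EF_Final cut = 22+8 = 30
Expected project duration μ = 30 weeks. Critical path: Principal photography → Editing → Final cut.

Variance along critical path = 0.444 + 5.444 + 0.111 = 6.000; σ = √6.000 = 2.449 weeks.
Z = (32 − 30) / 2.449 = 0.816
P(T ≤ 32) = Φ(0.816) ≈ 0.793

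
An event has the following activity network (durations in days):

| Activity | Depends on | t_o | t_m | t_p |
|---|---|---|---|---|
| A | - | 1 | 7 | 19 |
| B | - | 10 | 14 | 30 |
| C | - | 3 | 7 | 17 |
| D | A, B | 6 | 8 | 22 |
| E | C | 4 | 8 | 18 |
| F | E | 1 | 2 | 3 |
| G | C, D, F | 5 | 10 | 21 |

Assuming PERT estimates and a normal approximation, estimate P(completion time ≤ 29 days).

0.056

te_A = (1 + 4·7 + 19)/6 = 48/6 = 8; σ²_A = ((19−1)/6)² = 9.000
te_B = (10 + 4·14 + 30)/6 = 96/6 = 16; σ²_B = ((30−10)/6)² = 11.111
te_C = (3 + 4·7 + 17)/6 = 48/6 = 8; σ²_C = ((17−3)/6)² = 5.444
te_D = (6 + 4·8 + 22)/6 = 60/6 = 10; σ²_D = ((22−6)/6)² = 7.111
te_E = (4 + 4·8 + 18)/6 = 54/6 = 9; σ²_E = ((18−4)/6)² = 5.444
te_F = (1 + 4·2 + 3)/6 = 12/6 = 2; σ²_F = ((3−1)/6)² = 0.111
te_G = (5 + 4·10 + 21)/6 = 66/6 = 11; σ²_G = ((21−5)/6)² = 7.111

Forward pass:
ES_A = 0; EF_A = 8
ES_B = 0; EF_B = 16
ES_C = 0; EF_C = 8
ES_D = max(EF_A=8, EF_B=16) = 16; EF_D = 16+10 = 26
ES_E = 8; EF_E = 8+9 = 17
ES_F = 17; EF_F = 17+2 = 19
ES_G = max(EF_C=8, EF_D=26, EF_F=19) = 26; EF_G = 26+11 = 37
Expected project duration μ = 37 days. Critical path: B → D → G.

Variance along critical path = 11.111 + 7.111 + 7.111 = 25.333; σ = √25.333 = 5.033 days.
Z = (29 − 37) / 5.033 = -1.589
P(T ≤ 29) = Φ(-1.589) ≈ 0.056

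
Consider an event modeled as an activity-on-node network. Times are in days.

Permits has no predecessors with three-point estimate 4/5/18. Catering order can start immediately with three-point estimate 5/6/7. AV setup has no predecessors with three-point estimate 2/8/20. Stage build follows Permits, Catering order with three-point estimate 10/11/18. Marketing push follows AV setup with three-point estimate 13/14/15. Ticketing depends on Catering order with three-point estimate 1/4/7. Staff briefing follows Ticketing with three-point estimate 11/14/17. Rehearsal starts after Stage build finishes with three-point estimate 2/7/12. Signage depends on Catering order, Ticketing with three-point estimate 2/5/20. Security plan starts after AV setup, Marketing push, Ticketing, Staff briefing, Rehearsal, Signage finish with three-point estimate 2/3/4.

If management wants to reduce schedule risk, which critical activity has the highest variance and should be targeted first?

te_Permits = (4 + 4·5 + 18)/6 = 42/6 = 7; σ²_Permits = ((18−4)/6)² = 5.444
te_Catering order = (5 + 4·6 + 7)/6 = 36/6 = 6; σ²_Catering order = ((7−5)/6)² = 0.111
te_AV setup = (2 + 4·8 + 20)/6 = 54/6 = 9; σ²_AV setup = ((20−2)/6)² = 9.000
te_Stage build = (10 + 4·11 + 18)/6 = 72/6 = 12; σ²_Stage build = ((18−10)/6)² = 1.778
te_Marketing push = (13 + 4·14 + 15)/6 = 84/6 = 14; σ²_Marketing push = ((15−13)/6)² = 0.111
te_Ticketing = (1 + 4·4 + 7)/6 = 24/6 = 4; σ²_Ticketing = ((7−1)/6)² = 1.000
te_Staff briefing = (11 + 4·14 + 17)/6 = 84/6 = 14; σ²_Staff briefing = ((17−11)/6)² = 1.000
te_Rehearsal = (2 + 4·7 + 12)/6 = 42/6 = 7; σ²_Rehearsal = ((12−2)/6)² = 2.778
te_Signage = (2 + 4·5 + 20)/6 = 42/6 = 7; σ²_Signage = ((20−2)/6)² = 9.000
te_Security plan = (2 + 4·3 + 4)/6 = 18/6 = 3; σ²_Security plan = ((4−2)/6)² = 0.111

Forward pass:
ES_Permits = 0; EF_Permits = 7
ES_Catering order = 0; EF_Catering order = 6
ES_AV setup = 0; EF_AV setup = 9
ES_Stage build = max(EF_Permits=7, EF_Catering order=6) = 7; EF_Stage build = 7+12 = 19
ES_Marketing push = 9; EF_Marketing push = 9+14 = 23
ES_Ticketing = 6; EF_Ticketing = 6+4 = 10
ES_Staff briefing = 10; EF_Staff briefing = 10+14 = 24
ES_Rehearsal = 19; EF_Rehearsal = 19+7 = 26
ES_Signage = max(EF_Catering order=6, EF_Ticketing=10) = 10; EF_Signage = 10+7 = 17
ES_Security plan = max(EF_AV setup=9, EF_Marketing push=23, EF_Ticketing=10, EF_Staff briefing=24, EF_Rehearsal=26, EF_Signage=17) = 26; EF_Security plan = 26+3 = 29
Expected project duration μ = 29 days. Critical path: Permits → Stage build → Rehearsal → Security plan.

Variances on critical path: σ²_Permits=5.444, σ²_Stage build=1.778, σ²_Rehearsal=2.778, σ²_Security plan=0.111.
Largest is σ²_Permits = 5.444.

Permits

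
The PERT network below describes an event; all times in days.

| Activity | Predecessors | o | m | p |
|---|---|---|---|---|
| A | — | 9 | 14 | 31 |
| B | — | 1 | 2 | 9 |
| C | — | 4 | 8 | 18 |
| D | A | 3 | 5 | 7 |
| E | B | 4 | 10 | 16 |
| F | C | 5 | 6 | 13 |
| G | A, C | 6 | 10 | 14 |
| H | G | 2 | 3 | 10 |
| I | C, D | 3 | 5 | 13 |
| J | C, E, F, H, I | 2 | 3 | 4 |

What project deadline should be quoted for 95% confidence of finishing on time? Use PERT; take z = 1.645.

te_A = (9 + 4·14 + 31)/6 = 96/6 = 16; σ²_A = ((31−9)/6)² = 13.444
te_B = (1 + 4·2 + 9)/6 = 18/6 = 3; σ²_B = ((9−1)/6)² = 1.778
te_C = (4 + 4·8 + 18)/6 = 54/6 = 9; σ²_C = ((18−4)/6)² = 5.444
te_D = (3 + 4·5 + 7)/6 = 30/6 = 5; σ²_D = ((7−3)/6)² = 0.444
te_E = (4 + 4·10 + 16)/6 = 60/6 = 10; σ²_E = ((16−4)/6)² = 4.000
te_F = (5 + 4·6 + 13)/6 = 42/6 = 7; σ²_F = ((13−5)/6)² = 1.778
te_G = (6 + 4·10 + 14)/6 = 60/6 = 10; σ²_G = ((14−6)/6)² = 1.778
te_H = (2 + 4·3 + 10)/6 = 24/6 = 4; σ²_H = ((10−2)/6)² = 1.778
te_I = (3 + 4·5 + 13)/6 = 36/6 = 6; σ²_I = ((13−3)/6)² = 2.778
te_J = (2 + 4·3 + 4)/6 = 18/6 = 3; σ²_J = ((4−2)/6)² = 0.111

Forward pass:
ES_A = 0; EF_A = 16
ES_B = 0; EF_B = 3
ES_C = 0; EF_C = 9
ES_D = 16; EF_D = 16+5 = 21
ES_E = 3; EF_E = 3+10 = 13
ES_F = 9; EF_F = 9+7 = 16
ES_G = max(EF_A=16, EF_C=9) = 16; EF_G = 16+10 = 26
ES_H = 26; EF_H = 26+4 = 30
ES_I = max(EF_C=9, EF_D=21) = 21; EF_I = 21+6 = 27
ES_J = max(EF_C=9, EF_E=13, EF_F=16, EF_H=30, EF_I=27) = 30; EF_J = 30+3 = 33
Expected project duration μ = 33 days. Critical path: A → G → H → J.

Variance along critical path = 13.444 + 1.778 + 1.778 + 0.111 = 17.111; σ = 4.137 days.
D = μ + z·σ = 33 + 1.645·4.137 = 39.8 days

39.8 days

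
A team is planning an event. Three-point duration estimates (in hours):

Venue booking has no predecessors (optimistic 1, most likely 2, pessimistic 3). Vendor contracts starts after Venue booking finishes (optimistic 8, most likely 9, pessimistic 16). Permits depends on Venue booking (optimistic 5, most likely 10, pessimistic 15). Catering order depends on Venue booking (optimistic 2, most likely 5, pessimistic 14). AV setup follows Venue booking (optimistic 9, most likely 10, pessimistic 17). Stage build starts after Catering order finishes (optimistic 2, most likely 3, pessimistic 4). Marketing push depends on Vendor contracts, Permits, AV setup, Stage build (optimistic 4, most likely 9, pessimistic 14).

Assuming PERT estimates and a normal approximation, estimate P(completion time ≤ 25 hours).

0.918

te_Venue booking = (1 + 4·2 + 3)/6 = 12/6 = 2; σ²_Venue booking = ((3−1)/6)² = 0.111
te_Vendor contracts = (8 + 4·9 + 16)/6 = 60/6 = 10; σ²_Vendor contracts = ((16−8)/6)² = 1.778
te_Permits = (5 + 4·10 + 15)/6 = 60/6 = 10; σ²_Permits = ((15−5)/6)² = 2.778
te_Catering order = (2 + 4·5 + 14)/6 = 36/6 = 6; σ²_Catering order = ((14−2)/6)² = 4.000
te_AV setup = (9 + 4·10 + 17)/6 = 66/6 = 11; σ²_AV setup = ((17−9)/6)² = 1.778
te_Stage build = (2 + 4·3 + 4)/6 = 18/6 = 3; σ²_Stage build = ((4−2)/6)² = 0.111
te_Marketing push = (4 + 4·9 + 14)/6 = 54/6 = 9; σ²_Marketing push = ((14−4)/6)² = 2.778

Forward pass:
ES_Venue booking = 0; EF_Venue booking = 2
ES_Vendor contracts = 2; EF_Vendor contracts = 2+10 = 12
ES_Permits = 2; EF_Permits = 2+10 = 12
ES_Catering order = 2; EF_Catering order = 2+6 = 8
ES_AV setup = 2; EF_AV setup = 2+11 = 13
ES_Stage build = 8; EF_Stage build = 8+3 = 11
ES_Marketing push = max(EF_Vendor contracts=12, EF_Permits=12, EF_AV setup=13, EF_Stage build=11) = 13; EF_Marketing push = 13+9 = 22
Expected project duration μ = 22 hours. Critical path: Venue booking → AV setup → Marketing push.

Variance along critical path = 0.111 + 1.778 + 2.778 = 4.667; σ = √4.667 = 2.160 hours.
Z = (25 − 22) / 2.160 = 1.389
P(T ≤ 25) = Φ(1.389) ≈ 0.918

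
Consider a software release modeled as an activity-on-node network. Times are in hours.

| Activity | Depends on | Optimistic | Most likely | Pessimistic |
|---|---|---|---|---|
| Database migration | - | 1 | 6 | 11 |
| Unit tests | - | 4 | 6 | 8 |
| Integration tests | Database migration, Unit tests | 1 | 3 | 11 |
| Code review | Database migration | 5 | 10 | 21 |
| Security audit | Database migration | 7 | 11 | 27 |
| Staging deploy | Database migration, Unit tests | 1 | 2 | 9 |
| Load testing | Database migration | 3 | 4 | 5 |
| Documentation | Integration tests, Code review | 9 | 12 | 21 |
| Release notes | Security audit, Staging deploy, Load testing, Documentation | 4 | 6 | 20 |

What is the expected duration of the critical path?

te_Database migration = (1 + 4·6 + 11)/6 = 36/6 = 6
te_Unit tests = (4 + 4·6 + 8)/6 = 36/6 = 6
te_Integration tests = (1 + 4·3 + 11)/6 = 24/6 = 4
te_Code review = (5 + 4·10 + 21)/6 = 66/6 = 11
te_Security audit = (7 + 4·11 + 27)/6 = 78/6 = 13
te_Staging deploy = (1 + 4·2 + 9)/6 = 18/6 = 3
te_Load testing = (3 + 4·4 + 5)/6 = 24/6 = 4
te_Documentation = (9 + 4·12 + 21)/6 = 78/6 = 13
te_Release notes = (4 + 4·6 + 20)/6 = 48/6 = 8

Forward pass:
ES_Database migration = 0; EF_Database migration = 6
ES_Unit tests = 0; EF_Unit tests = 6
ES_Integration tests = max(EF_Database migration=6, EF_Unit tests=6) = 6; EF_Integration tests = 6+4 = 10
ES_Code review = 6; EF_Code review = 6+11 = 17
ES_Security audit = 6; EF_Security audit = 6+13 = 19
ES_Staging deploy = max(EF_Database migration=6, EF_Unit tests=6) = 6; EF_Staging deploy = 6+3 = 9
ES_Load testing = 6; EF_Load testing = 6+4 = 10
ES_Documentation = max(EF_Integration tests=10, EF_Code review=17) = 17; EF_Documentation = 17+13 = 30
ES_Release notes = max(EF_Security audit=19, EF_Staging deploy=9, EF_Load testing=10, EF_Documentation=30) = 30; EF_Release notes = 30+8 = 38
Expected project duration μ = 38 hours. Critical path: Database migration → Code review → Documentation → Release notes.

38 hours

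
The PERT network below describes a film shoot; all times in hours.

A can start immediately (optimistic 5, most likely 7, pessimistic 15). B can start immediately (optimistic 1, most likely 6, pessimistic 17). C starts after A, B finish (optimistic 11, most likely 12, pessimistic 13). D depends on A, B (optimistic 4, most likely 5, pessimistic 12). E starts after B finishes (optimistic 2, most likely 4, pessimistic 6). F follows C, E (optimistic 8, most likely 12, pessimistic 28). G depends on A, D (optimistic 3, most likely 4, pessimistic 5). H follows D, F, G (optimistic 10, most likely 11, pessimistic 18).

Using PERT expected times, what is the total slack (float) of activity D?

16 hours

te_A = (5 + 4·7 + 15)/6 = 48/6 = 8
te_B = (1 + 4·6 + 17)/6 = 42/6 = 7
te_C = (11 + 4·12 + 13)/6 = 72/6 = 12
te_D = (4 + 4·5 + 12)/6 = 36/6 = 6
te_E = (2 + 4·4 + 6)/6 = 24/6 = 4
te_F = (8 + 4·12 + 28)/6 = 84/6 = 14
te_G = (3 + 4·4 + 5)/6 = 24/6 = 4
te_H = (10 + 4·11 + 18)/6 = 72/6 = 12

Forward pass:
ES_A = 0; EF_A = 8
ES_B = 0; EF_B = 7
ES_C = max(EF_A=8, EF_B=7) = 8; EF_C = 8+12 = 20
ES_D = max(EF_A=8, EF_B=7) = 8; EF_D = 8+6 = 14
ES_E = 7; EF_E = 7+4 = 11
ES_F = max(EF_C=20, EF_E=11) = 20; EF_F = 20+14 = 34
ES_G = max(EF_A=8, EF_D=14) = 14; EF_G = 14+4 = 18
ES_H = max(EF_D=14, EF_F=34, EF_G=18) = 34; EF_H = 34+12 = 46
Expected project duration μ = 46 hours. Critical path: A → C → F → H.

Backward pass:
LF_H = 46; LS_H = 46−12 = 34
LF_G = LS_H = 34; LS_G = 34−4 = 30
LF_F = LS_H = 34; LS_F = 34−14 = 20
LF_E = LS_F = 20; LS_E = 20−4 = 16
LF_D = min(LS_G=30, LS_H=34) = 30; LS_D = 30−6 = 24
LF_C = LS_F = 20; LS_C = 20−12 = 8
LF_B = min(LS_C=8, LS_D=24, LS_E=16) = 8; LS_B = 8−7 = 1
LF_A = min(LS_C=8, LS_D=24, LS_G=30) = 8; LS_A = 8−8 = 0
Slack_D = LS_D − ES_D = 24 − 8 = 16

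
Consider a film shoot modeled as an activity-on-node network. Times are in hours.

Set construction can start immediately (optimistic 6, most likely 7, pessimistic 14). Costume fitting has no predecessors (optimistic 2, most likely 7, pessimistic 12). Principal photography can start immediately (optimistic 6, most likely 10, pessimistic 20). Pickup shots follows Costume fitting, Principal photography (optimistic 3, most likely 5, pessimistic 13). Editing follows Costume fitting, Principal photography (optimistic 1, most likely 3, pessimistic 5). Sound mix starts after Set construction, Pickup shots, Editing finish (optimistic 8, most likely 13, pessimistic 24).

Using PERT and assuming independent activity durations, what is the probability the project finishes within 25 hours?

te_Set construction = (6 + 4·7 + 14)/6 = 48/6 = 8; σ²_Set construction = ((14−6)/6)² = 1.778
te_Costume fitting = (2 + 4·7 + 12)/6 = 42/6 = 7; σ²_Costume fitting = ((12−2)/6)² = 2.778
te_Principal photography = (6 + 4·10 + 20)/6 = 66/6 = 11; σ²_Principal photography = ((20−6)/6)² = 5.444
te_Pickup shots = (3 + 4·5 + 13)/6 = 36/6 = 6; σ²_Pickup shots = ((13−3)/6)² = 2.778
te_Editing = (1 + 4·3 + 5)/6 = 18/6 = 3; σ²_Editing = ((5−1)/6)² = 0.444
te_Sound mix = (8 + 4·13 + 24)/6 = 84/6 = 14; σ²_Sound mix = ((24−8)/6)² = 7.111

Forward pass:
ES_Set construction = 0; EF_Set construction = 8
ES_Costume fitting = 0; EF_Costume fitting = 7
ES_Principal photography = 0; EF_Principal photography = 11
ES_Pickup shots = max(EF_Costume fitting=7, EF_Principal photography=11) = 11; EF_Pickup shots = 11+6 = 17
ES_Editing = max(EF_Costume fitting=7, EF_Principal photography=11) = 11; EF_Editing = 11+3 = 14
ES_Sound mix = max(EF_Set construction=8, EF_Pickup shots=17, EF_Editing=14) = 17; EF_Sound mix = 17+14 = 31
Expected project duration μ = 31 hours. Critical path: Principal photography → Pickup shots → Sound mix.

Variance along critical path = 5.444 + 2.778 + 7.111 = 15.333; σ = √15.333 = 3.916 hours.
Z = (25 − 31) / 3.916 = -1.532
P(T ≤ 25) = Φ(-1.532) ≈ 0.063

0.063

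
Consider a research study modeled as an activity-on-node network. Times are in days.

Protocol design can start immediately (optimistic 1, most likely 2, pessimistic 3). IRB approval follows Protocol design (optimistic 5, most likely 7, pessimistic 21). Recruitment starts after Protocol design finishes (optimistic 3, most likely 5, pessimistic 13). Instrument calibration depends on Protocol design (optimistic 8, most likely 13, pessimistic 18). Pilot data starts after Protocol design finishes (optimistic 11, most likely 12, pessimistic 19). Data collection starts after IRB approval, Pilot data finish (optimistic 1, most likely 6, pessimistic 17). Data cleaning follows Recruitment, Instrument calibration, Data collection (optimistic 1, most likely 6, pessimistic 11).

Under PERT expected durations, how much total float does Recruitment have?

te_Protocol design = (1 + 4·2 + 3)/6 = 12/6 = 2
te_IRB approval = (5 + 4·7 + 21)/6 = 54/6 = 9
te_Recruitment = (3 + 4·5 + 13)/6 = 36/6 = 6
te_Instrument calibration = (8 + 4·13 + 18)/6 = 78/6 = 13
te_Pilot data = (11 + 4·12 + 19)/6 = 78/6 = 13
te_Data collection = (1 + 4·6 + 17)/6 = 42/6 = 7
te_Data cleaning = (1 + 4·6 + 11)/6 = 36/6 = 6

Forward pass:
ES_Protocol design = 0; EF_Protocol design = 2
ES_IRB approval = 2; EF_IRB approval = 2+9 = 11
ES_Recruitment = 2; EF_Recruitment = 2+6 = 8
ES_Instrument calibration = 2; EF_Instrument calibration = 2+13 = 15
ES_Pilot data = 2; EF_Pilot data = 2+13 = 15
ES_Data collection = max(EF_IRB approval=11, EF_Pilot data=15) = 15; EF_Data collection = 15+7 = 22
ES_Data cleaning = max(EF_Recruitment=8, EF_Instrument calibration=15, EF_Data collection=22) = 22; EF_Data cleaning = 22+6 = 28
Expected project duration μ = 28 days. Critical path: Protocol design → Pilot data → Data collection → Data cleaning.

Backward pass:
LF_Data cleaning = 28; LS_Data cleaning = 28−6 = 22
LF_Data collection = LS_Data cleaning = 22; LS_Data collection = 22−7 = 15
LF_Pilot data = LS_Data collection = 15; LS_Pilot data = 15−13 = 2
LF_Instrument calibration = LS_Data cleaning = 22; LS_Instrument calibration = 22−13 = 9
LF_Recruitment = LS_Data cleaning = 22; LS_Recruitment = 22−6 = 16
LF_IRB approval = LS_Data collection = 15; LS_IRB approval = 15−9 = 6
LF_Protocol design = min(LS_IRB approval=6, LS_Recruitment=16, LS_Instrument calibration=9, LS_Pilot data=2) = 2; LS_Protocol design = 2−2 = 0
Slack_Recruitment = LS_Recruitment − ES_Recruitment = 16 − 2 = 14

14 days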